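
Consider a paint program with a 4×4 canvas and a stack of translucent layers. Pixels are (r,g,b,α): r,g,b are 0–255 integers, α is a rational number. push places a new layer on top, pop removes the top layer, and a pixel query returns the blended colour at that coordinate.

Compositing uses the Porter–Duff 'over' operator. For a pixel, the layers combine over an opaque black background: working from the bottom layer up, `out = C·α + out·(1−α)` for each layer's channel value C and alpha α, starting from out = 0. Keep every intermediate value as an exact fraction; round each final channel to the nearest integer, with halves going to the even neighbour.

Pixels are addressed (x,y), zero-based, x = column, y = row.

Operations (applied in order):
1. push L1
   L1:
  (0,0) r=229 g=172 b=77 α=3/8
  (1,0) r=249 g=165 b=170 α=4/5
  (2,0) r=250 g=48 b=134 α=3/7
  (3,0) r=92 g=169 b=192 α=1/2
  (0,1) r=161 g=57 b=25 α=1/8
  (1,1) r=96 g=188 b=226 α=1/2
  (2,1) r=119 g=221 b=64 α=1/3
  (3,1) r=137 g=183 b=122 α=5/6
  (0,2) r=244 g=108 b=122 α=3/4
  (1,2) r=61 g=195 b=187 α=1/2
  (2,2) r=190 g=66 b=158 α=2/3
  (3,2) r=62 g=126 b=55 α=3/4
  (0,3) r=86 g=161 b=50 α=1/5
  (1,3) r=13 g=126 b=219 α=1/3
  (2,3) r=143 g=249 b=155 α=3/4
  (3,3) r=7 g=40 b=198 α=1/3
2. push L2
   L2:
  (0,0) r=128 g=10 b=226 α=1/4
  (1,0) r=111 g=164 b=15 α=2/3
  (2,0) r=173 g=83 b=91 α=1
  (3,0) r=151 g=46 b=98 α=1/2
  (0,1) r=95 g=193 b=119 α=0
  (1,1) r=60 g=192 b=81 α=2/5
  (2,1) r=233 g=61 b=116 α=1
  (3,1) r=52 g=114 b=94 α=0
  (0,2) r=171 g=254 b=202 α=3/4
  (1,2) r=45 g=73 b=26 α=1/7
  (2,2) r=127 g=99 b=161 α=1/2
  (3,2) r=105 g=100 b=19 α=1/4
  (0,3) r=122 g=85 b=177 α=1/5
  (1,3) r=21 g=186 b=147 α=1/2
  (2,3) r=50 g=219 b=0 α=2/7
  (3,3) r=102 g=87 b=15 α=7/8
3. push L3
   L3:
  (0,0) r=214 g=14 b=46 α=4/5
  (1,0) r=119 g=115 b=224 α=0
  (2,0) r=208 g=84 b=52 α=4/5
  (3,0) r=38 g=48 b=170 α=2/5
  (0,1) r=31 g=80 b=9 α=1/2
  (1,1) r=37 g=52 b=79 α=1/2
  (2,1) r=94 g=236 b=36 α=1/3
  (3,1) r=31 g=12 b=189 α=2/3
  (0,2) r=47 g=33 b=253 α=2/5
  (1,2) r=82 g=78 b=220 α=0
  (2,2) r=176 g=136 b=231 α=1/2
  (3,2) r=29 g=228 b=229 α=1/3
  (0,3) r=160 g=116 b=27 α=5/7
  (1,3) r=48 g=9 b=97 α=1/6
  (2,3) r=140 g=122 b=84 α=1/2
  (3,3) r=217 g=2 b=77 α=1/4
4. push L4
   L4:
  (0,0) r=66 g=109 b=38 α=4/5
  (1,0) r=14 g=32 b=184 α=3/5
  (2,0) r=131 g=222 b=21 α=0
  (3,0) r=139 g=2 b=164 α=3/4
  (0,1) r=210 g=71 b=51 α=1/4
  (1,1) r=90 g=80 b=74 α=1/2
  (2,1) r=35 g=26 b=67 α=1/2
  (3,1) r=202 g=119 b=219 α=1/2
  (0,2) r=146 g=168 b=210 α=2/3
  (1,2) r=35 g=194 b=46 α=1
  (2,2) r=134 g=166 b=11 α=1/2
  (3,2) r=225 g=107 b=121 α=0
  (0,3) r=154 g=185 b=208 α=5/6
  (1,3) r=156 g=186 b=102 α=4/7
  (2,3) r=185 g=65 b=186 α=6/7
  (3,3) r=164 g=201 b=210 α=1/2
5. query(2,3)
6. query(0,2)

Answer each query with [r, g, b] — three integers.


(2,3) stack=L1,L2,L3,L4; from [0,0,0]:
+L1 (α=3/4) → [429/4, 747/4, 465/4]
+L2 (α=2/7) → [2545/28, 5487/28, 2325/28]
+L3 (α=1/2) → [6465/56, 8903/56, 4677/56]
+L4 (α=6/7) → [68625/392, 30743/392, 67173/392]
= [175, 78, 171]

at x=0,y=2 over L1,L2,L3,L4:
L1 α=3/4: [183, 81, 183/2]
L2 α=3/4: [174, 843/4, 1395/8]
L3 α=2/5: [616/5, 2793/20, 8233/40]
L4 α=2/3: [692/5, 3171/20, 25033/120]
= [138, 159, 209]


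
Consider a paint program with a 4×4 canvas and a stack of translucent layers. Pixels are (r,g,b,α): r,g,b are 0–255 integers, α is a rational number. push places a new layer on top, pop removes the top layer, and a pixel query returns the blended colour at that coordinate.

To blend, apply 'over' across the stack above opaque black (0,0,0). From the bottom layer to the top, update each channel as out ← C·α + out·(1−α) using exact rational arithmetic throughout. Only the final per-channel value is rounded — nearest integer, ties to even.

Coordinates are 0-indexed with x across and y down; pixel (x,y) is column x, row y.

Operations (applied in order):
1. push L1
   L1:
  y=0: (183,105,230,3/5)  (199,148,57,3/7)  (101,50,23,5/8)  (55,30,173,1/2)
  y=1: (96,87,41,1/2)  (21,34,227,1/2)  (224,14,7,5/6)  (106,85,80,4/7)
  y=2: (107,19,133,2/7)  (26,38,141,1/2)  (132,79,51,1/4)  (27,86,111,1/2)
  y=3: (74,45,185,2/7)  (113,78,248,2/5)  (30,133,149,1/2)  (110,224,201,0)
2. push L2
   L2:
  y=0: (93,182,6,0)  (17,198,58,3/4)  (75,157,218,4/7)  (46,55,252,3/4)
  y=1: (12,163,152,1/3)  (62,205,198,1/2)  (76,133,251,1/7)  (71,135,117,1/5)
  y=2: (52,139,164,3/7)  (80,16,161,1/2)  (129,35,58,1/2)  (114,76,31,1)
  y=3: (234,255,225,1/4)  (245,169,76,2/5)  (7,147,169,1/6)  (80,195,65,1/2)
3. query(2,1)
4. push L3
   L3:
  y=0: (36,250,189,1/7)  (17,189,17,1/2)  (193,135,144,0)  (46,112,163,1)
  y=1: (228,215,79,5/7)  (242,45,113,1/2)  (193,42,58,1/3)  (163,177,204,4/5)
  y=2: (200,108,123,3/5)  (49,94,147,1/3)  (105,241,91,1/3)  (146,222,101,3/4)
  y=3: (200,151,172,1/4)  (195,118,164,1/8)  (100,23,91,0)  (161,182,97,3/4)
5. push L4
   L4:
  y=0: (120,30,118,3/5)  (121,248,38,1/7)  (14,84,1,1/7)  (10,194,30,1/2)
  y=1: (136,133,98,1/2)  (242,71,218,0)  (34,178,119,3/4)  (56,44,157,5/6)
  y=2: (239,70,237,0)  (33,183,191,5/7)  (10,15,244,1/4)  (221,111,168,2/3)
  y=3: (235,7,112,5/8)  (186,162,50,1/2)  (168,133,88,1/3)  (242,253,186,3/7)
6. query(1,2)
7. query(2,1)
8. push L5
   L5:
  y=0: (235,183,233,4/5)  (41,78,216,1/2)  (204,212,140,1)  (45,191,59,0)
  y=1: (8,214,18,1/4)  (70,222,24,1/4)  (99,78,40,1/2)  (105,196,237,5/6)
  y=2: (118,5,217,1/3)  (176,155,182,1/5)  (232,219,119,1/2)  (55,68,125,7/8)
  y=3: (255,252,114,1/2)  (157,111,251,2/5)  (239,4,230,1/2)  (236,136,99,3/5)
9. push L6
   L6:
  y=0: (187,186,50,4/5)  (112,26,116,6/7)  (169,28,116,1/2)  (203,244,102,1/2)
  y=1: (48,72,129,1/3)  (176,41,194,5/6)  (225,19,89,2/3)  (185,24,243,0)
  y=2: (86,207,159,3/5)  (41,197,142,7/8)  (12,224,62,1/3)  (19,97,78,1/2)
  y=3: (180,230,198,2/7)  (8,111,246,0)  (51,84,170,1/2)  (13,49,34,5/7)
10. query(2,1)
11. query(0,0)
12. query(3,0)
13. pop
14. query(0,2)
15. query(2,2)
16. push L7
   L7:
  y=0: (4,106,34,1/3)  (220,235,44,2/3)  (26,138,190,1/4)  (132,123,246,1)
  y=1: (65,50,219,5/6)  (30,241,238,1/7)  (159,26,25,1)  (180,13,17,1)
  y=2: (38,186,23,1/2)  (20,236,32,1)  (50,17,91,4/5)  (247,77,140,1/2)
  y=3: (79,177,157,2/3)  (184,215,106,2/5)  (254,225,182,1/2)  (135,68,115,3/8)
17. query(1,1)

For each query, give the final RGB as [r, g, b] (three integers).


query (2,1) [L1,L2] — begin 0,0,0
+L1 (α=5/6) → [560/3, 35/3, 35/6]
+L2 (α=1/7) → [1196/7, 29, 286/7]
→ [171, 29, 41]

query (1,2) [L1,L2,L3,L4] — begin 0,0,0
after L1 α=1/2: [13, 19, 141/2]
after L2 α=1/2: [93/2, 35/2, 463/4]
after L3 α=1/3: [142/3, 43, 757/6]
after L4 α=5/7: [779/21, 143, 3622/21]
= [37, 143, 172]

query (2,1) [L1,L2,L3,L4] — begin 0,0,0
+L1 (α=5/6) → [560/3, 35/3, 35/6]
+L2 (α=1/7) → [1196/7, 29, 286/7]
+L3 (α=1/3) → [3743/21, 100/3, 326/7]
+L4 (α=3/4) → [5885/84, 851/6, 2825/28]
rounded: [70, 142, 101]

(2,1) stack=L1,L2,L3,L4,L5,L6; from [0,0,0]:
after L1 α=5/6: [560/3, 35/3, 35/6]
after L2 α=1/7: [1196/7, 29, 286/7]
after L3 α=1/3: [3743/21, 100/3, 326/7]
after L4 α=3/4: [5885/84, 851/6, 2825/28]
after L5 α=1/2: [14201/168, 1319/12, 3945/56]
after L6 α=2/3: [89801/504, 1775/36, 13913/168]
= [178, 49, 83]

query (0,0) [L1,L2,L3,L4,L5,L6] — begin 0,0,0
L1 α=3/5: [549/5, 63, 138]
L2 α=0: [549/5, 63, 138]
L3 α=1/7: [3474/35, 628/7, 1017/7]
L4 α=3/5: [19548/175, 1886/35, 4512/35]
L5 α=4/5: [184048/875, 27506/175, 37132/175]
L6 α=4/5: [838548/4375, 157706/875, 72132/875]
→ [192, 180, 82]

(3,0) stack=L1,L2,L3,L4,L5,L6; from [0,0,0]:
after L1 α=1/2: [55/2, 15, 173/2]
after L2 α=3/4: [331/8, 45, 1685/8]
after L3 α=1: [46, 112, 163]
after L4 α=1/2: [28, 153, 193/2]
after L5 α=0: [28, 153, 193/2]
after L6 α=1/2: [231/2, 397/2, 397/4]
= [116, 198, 99]

at x=0,y=2 over L1,L2,L3,L4,L5:
+L1 (α=2/7) → [214/7, 38/7, 38]
+L2 (α=3/7) → [1948/49, 3071/49, 92]
+L3 (α=3/5) → [33296/245, 22018/245, 553/5]
+L4 (α=0) → [33296/245, 22018/245, 553/5]
+L5 (α=1/3) → [31834/245, 15087/245, 2191/15]
→ [130, 62, 146]

at x=2,y=2 over L1,L2,L3,L4,L5:
+L1 (α=1/4) → [33, 79/4, 51/4]
+L2 (α=1/2) → [81, 219/8, 283/8]
+L3 (α=1/3) → [89, 1183/12, 647/12]
+L4 (α=1/4) → [277/4, 1243/16, 1623/16]
+L5 (α=1/2) → [1205/8, 4747/32, 3527/32]
rounded: [151, 148, 110]

query (1,1) [L1,L2,L3,L4,L5,L7] — begin 0,0,0
L1 α=1/2: [21/2, 17, 227/2]
L2 α=1/2: [145/4, 111, 623/4]
L3 α=1/2: [1113/8, 78, 1075/8]
L4 α=0: [1113/8, 78, 1075/8]
L5 α=1/4: [3899/32, 114, 3417/32]
L7 α=1/7: [12177/112, 925/7, 14059/112]
→ [109, 132, 126]


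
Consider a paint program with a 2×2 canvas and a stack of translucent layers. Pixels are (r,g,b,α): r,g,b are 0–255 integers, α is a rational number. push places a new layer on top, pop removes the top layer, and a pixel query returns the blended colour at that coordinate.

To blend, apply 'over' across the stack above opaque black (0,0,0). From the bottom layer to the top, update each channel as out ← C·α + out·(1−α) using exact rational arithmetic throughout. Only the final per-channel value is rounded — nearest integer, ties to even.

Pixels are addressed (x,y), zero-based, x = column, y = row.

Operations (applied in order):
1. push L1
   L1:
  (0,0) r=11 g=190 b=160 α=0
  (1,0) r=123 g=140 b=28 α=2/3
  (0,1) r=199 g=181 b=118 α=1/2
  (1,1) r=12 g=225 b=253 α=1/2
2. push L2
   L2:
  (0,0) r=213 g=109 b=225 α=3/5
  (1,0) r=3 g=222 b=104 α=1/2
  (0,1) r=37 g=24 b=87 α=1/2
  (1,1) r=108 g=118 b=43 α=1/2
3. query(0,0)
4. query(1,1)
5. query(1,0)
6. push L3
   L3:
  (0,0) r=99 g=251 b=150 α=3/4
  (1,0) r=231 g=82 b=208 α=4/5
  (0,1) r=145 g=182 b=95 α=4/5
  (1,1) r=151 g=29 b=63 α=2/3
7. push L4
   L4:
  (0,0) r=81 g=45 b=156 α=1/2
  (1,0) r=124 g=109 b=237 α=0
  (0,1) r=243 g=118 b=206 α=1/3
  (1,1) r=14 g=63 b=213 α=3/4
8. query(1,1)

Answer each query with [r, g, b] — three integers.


(0,0) stack=L1,L2; from [0,0,0]:
+L1 (α=0) → [0, 0, 0]
+L2 (α=3/5) → [639/5, 327/5, 135]
= [128, 65, 135]

(1,1) stack=L1,L2; from [0,0,0]:
after L1 α=1/2: [6, 225/2, 253/2]
after L2 α=1/2: [57, 461/4, 339/4]
rounded: [57, 115, 85]

(1,0) stack=L1,L2; from [0,0,0]:
+L1 (α=2/3) → [82, 280/3, 56/3]
+L2 (α=1/2) → [85/2, 473/3, 184/3]
rounded: [42, 158, 61]

query (1,1) [L1,L2,L3,L4] — begin 0,0,0
+L1 (α=1/2) → [6, 225/2, 253/2]
+L2 (α=1/2) → [57, 461/4, 339/4]
+L3 (α=2/3) → [359/3, 231/4, 281/4]
+L4 (α=3/4) → [485/12, 987/16, 2837/16]
rounded: [40, 62, 177]


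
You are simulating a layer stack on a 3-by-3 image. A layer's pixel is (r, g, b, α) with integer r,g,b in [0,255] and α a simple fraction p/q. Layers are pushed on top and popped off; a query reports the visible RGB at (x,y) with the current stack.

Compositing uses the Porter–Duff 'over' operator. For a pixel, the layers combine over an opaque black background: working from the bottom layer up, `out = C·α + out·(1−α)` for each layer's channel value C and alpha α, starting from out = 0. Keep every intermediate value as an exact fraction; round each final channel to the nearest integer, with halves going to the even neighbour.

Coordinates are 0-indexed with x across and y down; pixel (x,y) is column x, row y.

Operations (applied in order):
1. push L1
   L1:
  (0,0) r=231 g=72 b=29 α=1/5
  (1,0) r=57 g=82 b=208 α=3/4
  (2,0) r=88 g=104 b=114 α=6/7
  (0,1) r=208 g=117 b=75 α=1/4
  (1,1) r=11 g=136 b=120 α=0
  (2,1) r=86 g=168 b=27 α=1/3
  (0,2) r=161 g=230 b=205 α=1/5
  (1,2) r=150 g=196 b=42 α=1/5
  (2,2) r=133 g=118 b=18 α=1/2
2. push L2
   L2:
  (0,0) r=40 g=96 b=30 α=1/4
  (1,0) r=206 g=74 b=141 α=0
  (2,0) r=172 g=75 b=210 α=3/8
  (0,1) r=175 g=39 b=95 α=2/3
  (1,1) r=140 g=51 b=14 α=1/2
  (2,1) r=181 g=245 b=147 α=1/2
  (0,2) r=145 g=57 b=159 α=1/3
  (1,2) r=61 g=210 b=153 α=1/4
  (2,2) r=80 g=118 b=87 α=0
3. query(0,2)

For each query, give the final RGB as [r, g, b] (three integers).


query (0,2) [L1,L2] — begin 0,0,0
+L1 (α=1/5) → [161/5, 46, 41]
+L2 (α=1/3) → [349/5, 149/3, 241/3]
= [70, 50, 80]


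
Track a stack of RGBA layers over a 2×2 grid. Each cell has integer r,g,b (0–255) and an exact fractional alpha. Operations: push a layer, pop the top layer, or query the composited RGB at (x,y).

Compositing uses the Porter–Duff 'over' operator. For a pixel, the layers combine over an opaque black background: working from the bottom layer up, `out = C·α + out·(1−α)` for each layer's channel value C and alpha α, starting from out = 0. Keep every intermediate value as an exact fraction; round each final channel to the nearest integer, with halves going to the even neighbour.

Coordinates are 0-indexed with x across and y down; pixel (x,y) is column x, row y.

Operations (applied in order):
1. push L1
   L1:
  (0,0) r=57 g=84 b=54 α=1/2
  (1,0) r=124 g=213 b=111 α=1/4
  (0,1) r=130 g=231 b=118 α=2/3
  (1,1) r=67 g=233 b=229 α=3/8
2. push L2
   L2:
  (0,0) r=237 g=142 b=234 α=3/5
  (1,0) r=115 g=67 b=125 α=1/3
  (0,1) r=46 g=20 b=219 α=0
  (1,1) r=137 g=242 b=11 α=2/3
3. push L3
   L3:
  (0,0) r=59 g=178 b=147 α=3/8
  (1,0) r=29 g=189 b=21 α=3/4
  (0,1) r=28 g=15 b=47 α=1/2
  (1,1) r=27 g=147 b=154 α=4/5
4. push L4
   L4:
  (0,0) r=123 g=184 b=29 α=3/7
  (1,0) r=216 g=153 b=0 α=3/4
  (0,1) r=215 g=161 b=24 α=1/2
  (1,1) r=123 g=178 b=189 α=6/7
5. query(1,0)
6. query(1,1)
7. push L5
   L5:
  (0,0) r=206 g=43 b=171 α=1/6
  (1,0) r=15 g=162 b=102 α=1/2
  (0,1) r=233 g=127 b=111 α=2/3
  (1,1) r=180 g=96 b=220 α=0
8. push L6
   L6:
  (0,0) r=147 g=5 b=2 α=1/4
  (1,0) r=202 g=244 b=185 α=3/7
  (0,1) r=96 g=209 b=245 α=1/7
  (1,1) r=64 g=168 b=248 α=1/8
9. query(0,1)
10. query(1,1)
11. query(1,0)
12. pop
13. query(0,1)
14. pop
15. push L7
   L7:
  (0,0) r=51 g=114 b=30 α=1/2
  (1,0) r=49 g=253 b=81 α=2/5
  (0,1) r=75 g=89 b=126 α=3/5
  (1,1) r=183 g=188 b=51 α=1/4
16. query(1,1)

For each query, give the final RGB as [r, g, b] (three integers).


at x=1,y=0 over L1,L2,L3,L4:
after L1 α=1/4: [31, 213/4, 111/4]
after L2 α=1/3: [59, 347/6, 361/6]
after L3 α=3/4: [73/2, 3749/24, 739/24]
after L4 α=3/4: [1369/8, 14765/96, 739/96]
rounded: [171, 154, 8]

(1,1) stack=L1,L2,L3,L4; from [0,0,0]:
+L1 (α=3/8) → [201/8, 699/8, 687/8]
+L2 (α=2/3) → [2393/24, 4571/24, 863/24]
+L3 (α=4/5) → [997/24, 18683/120, 15647/120]
+L4 (α=6/7) → [18709/168, 146843/840, 151727/840]
= [111, 175, 181]

at x=0,y=1 over L1,L2,L3,L4,L5,L6:
after L1 α=2/3: [260/3, 154, 236/3]
after L2 α=0: [260/3, 154, 236/3]
after L3 α=1/2: [172/3, 169/2, 377/6]
after L4 α=1/2: [817/6, 491/4, 521/12]
after L5 α=2/3: [3613/18, 1507/12, 3185/36]
after L6 α=1/7: [3901/21, 275/2, 665/6]
→ [186, 138, 111]

at x=1,y=1 over L1,L2,L3,L4,L5,L6:
+L1 (α=3/8) → [201/8, 699/8, 687/8]
+L2 (α=2/3) → [2393/24, 4571/24, 863/24]
+L3 (α=4/5) → [997/24, 18683/120, 15647/120]
+L4 (α=6/7) → [18709/168, 146843/840, 151727/840]
+L5 (α=0) → [18709/168, 146843/840, 151727/840]
+L6 (α=1/8) → [20245/192, 167003/960, 181487/960]
→ [105, 174, 189]

query (1,0) [L1,L2,L3,L4,L5,L6] — begin 0,0,0
+L1 (α=1/4) → [31, 213/4, 111/4]
+L2 (α=1/3) → [59, 347/6, 361/6]
+L3 (α=3/4) → [73/2, 3749/24, 739/24]
+L4 (α=3/4) → [1369/8, 14765/96, 739/96]
+L5 (α=1/2) → [1489/16, 30317/192, 10531/192]
+L6 (α=3/7) → [559/4, 65453/336, 37171/336]
rounded: [140, 195, 111]

query (0,1) [L1,L2,L3,L4,L5] — begin 0,0,0
+L1 (α=2/3) → [260/3, 154, 236/3]
+L2 (α=0) → [260/3, 154, 236/3]
+L3 (α=1/2) → [172/3, 169/2, 377/6]
+L4 (α=1/2) → [817/6, 491/4, 521/12]
+L5 (α=2/3) → [3613/18, 1507/12, 3185/36]
= [201, 126, 88]

query (1,1) [L1,L2,L3,L4,L7] — begin 0,0,0
+L1 (α=3/8) → [201/8, 699/8, 687/8]
+L2 (α=2/3) → [2393/24, 4571/24, 863/24]
+L3 (α=4/5) → [997/24, 18683/120, 15647/120]
+L4 (α=6/7) → [18709/168, 146843/840, 151727/840]
+L7 (α=1/4) → [28957/224, 199483/1120, 166007/1120]
= [129, 178, 148]


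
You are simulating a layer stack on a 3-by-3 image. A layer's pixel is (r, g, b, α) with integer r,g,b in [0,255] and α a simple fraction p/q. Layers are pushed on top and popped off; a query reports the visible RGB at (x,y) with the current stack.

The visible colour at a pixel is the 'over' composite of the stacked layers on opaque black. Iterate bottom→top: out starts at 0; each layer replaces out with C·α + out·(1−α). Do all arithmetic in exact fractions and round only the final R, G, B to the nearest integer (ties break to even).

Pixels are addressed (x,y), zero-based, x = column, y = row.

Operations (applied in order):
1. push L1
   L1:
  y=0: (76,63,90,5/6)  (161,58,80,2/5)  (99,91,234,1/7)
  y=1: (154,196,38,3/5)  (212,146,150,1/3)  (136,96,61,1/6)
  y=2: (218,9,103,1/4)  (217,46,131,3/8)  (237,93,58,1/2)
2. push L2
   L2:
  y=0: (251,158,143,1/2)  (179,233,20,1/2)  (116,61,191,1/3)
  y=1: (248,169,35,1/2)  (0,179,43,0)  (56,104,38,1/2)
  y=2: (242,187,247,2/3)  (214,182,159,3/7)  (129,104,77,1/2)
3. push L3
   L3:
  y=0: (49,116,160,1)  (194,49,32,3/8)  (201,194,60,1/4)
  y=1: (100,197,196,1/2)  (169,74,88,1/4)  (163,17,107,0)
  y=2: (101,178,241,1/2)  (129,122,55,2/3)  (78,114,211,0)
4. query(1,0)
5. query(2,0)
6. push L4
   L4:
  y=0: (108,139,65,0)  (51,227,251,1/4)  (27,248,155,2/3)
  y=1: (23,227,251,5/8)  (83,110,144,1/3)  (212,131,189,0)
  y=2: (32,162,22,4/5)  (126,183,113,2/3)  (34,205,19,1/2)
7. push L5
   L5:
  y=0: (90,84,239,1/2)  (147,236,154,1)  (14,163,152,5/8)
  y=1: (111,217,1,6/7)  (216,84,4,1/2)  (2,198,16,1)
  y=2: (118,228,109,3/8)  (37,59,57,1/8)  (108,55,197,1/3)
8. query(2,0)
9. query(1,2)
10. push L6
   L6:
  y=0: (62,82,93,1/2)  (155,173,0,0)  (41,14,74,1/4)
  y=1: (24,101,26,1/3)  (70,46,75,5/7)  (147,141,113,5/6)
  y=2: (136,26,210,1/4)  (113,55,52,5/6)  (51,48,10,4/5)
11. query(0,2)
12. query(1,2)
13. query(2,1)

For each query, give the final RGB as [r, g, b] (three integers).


(1,0) stack=L1,L2,L3; from [0,0,0]:
L1 α=2/5: [322/5, 116/5, 32]
L2 α=1/2: [1217/10, 1281/10, 26]
L3 α=3/8: [2381/16, 1575/16, 113/4]
= [149, 98, 28]

at x=2,y=0 over L1,L2,L3:
L1 α=1/7: [99/7, 13, 234/7]
L2 α=1/3: [1010/21, 29, 1805/21]
L3 α=1/4: [2417/28, 281/4, 2225/28]
= [86, 70, 79]

at x=2,y=0 over L1,L2,L3,L4,L5:
after L1 α=1/7: [99/7, 13, 234/7]
after L2 α=1/3: [1010/21, 29, 1805/21]
after L3 α=1/4: [2417/28, 281/4, 2225/28]
after L4 α=2/3: [3929/84, 755/4, 3635/28]
after L5 α=5/8: [5889/224, 5525/32, 32185/224]
→ [26, 173, 144]

query (1,2) [L1,L2,L3,L4,L5] — begin 0,0,0
L1 α=3/8: [651/8, 69/4, 393/8]
L2 α=3/7: [1935/14, 615/7, 1347/14]
L3 α=2/3: [1849/14, 2323/21, 2887/42]
L4 α=2/3: [5377/42, 10009/63, 12379/126]
L5 α=1/8: [5599/48, 2635/18, 13405/144]
→ [117, 146, 93]

at x=0,y=2 over L1,L2,L3,L4,L5,L6:
+L1 (α=1/4) → [109/2, 9/4, 103/4]
+L2 (α=2/3) → [359/2, 1505/12, 693/4]
+L3 (α=1/2) → [561/4, 3641/24, 1657/8]
+L4 (α=4/5) → [1073/20, 19193/120, 2361/40]
+L5 (α=3/8) → [2489/32, 35609/192, 4977/64]
+L6 (α=1/4) → [11819/128, 37273/256, 28371/256]
→ [92, 146, 111]

(1,2) stack=L1,L2,L3,L4,L5,L6; from [0,0,0]:
+L1 (α=3/8) → [651/8, 69/4, 393/8]
+L2 (α=3/7) → [1935/14, 615/7, 1347/14]
+L3 (α=2/3) → [1849/14, 2323/21, 2887/42]
+L4 (α=2/3) → [5377/42, 10009/63, 12379/126]
+L5 (α=1/8) → [5599/48, 2635/18, 13405/144]
+L6 (α=5/6) → [32719/288, 7585/108, 50845/864]
rounded: [114, 70, 59]

query (2,1) [L1,L2,L3,L4,L5,L6] — begin 0,0,0
after L1 α=1/6: [68/3, 16, 61/6]
after L2 α=1/2: [118/3, 60, 289/12]
after L3 α=0: [118/3, 60, 289/12]
after L4 α=0: [118/3, 60, 289/12]
after L5 α=1: [2, 198, 16]
after L6 α=5/6: [737/6, 301/2, 581/6]
rounded: [123, 150, 97]


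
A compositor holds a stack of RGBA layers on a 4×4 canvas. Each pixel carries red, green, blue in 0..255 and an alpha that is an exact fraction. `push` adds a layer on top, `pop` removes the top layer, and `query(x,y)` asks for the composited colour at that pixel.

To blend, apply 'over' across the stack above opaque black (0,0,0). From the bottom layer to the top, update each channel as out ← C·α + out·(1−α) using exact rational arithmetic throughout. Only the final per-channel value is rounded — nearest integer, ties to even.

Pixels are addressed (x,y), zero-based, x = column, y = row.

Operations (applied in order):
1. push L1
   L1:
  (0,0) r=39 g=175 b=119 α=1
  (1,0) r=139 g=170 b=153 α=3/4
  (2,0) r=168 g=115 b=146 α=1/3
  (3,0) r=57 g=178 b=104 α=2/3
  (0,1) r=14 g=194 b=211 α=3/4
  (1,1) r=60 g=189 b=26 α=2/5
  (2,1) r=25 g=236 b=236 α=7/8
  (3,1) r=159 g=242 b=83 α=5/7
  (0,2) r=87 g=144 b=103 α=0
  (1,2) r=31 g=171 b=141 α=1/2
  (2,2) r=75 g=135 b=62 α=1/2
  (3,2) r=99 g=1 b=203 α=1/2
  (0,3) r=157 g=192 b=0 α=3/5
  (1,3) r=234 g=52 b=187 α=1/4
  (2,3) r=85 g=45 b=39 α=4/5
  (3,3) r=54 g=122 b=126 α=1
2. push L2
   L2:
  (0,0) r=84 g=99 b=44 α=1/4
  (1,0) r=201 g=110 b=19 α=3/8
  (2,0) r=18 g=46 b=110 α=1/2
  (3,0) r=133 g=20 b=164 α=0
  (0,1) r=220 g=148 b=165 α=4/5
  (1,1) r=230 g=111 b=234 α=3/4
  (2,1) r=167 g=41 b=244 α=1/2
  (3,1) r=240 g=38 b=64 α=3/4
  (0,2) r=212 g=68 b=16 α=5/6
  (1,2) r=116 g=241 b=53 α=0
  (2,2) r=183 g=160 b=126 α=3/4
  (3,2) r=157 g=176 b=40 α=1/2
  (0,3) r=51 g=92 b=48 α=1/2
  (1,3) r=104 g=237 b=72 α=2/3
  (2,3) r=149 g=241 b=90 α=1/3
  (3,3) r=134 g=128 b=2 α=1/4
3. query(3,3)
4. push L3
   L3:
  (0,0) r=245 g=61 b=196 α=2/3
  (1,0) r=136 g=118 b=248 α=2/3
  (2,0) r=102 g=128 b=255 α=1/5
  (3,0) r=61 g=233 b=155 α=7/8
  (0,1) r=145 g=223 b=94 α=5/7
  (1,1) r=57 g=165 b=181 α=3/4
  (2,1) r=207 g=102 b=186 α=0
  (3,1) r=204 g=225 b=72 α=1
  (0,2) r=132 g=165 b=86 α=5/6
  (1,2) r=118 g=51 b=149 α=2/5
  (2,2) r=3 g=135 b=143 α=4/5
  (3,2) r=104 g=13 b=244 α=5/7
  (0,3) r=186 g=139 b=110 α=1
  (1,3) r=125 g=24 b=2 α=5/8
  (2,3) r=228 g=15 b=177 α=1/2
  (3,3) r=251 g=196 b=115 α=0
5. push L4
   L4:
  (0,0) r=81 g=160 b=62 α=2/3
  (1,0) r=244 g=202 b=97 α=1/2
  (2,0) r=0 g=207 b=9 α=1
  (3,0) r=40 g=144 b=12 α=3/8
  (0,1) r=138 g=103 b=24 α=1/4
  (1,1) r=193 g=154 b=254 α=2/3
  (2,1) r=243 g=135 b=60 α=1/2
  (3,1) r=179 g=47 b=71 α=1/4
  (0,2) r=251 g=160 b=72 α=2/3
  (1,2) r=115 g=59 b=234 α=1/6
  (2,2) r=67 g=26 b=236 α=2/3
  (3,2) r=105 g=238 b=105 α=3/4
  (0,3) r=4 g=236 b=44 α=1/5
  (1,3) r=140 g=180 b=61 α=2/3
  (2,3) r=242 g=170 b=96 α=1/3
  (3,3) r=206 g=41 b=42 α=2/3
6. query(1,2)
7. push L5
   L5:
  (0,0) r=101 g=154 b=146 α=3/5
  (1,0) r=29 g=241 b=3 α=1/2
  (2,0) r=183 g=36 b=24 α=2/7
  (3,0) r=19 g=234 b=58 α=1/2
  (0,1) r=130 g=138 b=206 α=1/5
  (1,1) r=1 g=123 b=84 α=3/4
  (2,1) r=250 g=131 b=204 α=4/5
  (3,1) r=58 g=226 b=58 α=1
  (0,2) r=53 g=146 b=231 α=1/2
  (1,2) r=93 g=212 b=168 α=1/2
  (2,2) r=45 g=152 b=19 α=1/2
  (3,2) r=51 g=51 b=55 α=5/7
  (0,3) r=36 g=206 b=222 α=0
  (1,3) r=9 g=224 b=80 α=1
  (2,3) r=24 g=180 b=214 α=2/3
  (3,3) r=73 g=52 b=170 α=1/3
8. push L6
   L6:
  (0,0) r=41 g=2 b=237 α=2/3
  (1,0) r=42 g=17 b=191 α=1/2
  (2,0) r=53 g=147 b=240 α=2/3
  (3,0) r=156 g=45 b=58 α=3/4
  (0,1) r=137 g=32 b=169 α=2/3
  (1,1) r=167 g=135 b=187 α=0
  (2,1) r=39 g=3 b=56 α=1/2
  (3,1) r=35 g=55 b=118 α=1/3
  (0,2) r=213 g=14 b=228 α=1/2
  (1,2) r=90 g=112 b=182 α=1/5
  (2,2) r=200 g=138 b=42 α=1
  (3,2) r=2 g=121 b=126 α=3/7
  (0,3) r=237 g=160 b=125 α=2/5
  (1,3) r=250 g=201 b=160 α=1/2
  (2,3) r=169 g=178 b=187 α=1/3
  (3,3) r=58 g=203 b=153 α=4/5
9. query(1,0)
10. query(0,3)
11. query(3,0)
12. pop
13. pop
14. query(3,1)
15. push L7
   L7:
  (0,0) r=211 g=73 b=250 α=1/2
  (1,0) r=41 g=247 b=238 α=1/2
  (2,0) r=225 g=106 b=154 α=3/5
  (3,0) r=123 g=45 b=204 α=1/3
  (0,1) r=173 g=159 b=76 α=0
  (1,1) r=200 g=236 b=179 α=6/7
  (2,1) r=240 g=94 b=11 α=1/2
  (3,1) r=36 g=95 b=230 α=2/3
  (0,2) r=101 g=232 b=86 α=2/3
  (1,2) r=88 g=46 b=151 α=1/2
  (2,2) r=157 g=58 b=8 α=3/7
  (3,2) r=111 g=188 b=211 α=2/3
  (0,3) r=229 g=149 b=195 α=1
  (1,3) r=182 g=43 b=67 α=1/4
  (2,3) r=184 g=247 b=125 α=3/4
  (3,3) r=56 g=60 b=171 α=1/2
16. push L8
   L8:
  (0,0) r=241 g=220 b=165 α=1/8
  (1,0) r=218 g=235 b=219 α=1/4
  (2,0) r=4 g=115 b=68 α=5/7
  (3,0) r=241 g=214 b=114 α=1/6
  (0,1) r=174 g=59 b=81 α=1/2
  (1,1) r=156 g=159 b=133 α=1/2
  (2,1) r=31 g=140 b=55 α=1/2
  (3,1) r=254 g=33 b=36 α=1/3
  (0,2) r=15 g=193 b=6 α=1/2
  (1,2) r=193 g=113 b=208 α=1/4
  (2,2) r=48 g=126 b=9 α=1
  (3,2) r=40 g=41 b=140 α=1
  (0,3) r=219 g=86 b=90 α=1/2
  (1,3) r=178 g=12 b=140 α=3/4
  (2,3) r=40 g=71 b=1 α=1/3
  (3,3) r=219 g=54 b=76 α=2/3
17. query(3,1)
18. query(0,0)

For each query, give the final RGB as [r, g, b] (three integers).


(3,3) stack=L1,L2; from [0,0,0]:
+L1 (α=1) → [54, 122, 126]
+L2 (α=1/4) → [74, 247/2, 95]
→ [74, 124, 95]

at x=1,y=2 over L1,L2,L3,L4:
after L1 α=1/2: [31/2, 171/2, 141/2]
after L2 α=0: [31/2, 171/2, 141/2]
after L3 α=2/5: [113/2, 717/10, 1019/10]
after L4 α=1/6: [265/4, 835/12, 1487/12]
rounded: [66, 70, 124]

at x=1,y=0 over L1,L2,L3,L4,L5,L6:
L1 α=3/4: [417/4, 255/2, 459/4]
L2 α=3/8: [4497/32, 1935/16, 2523/32]
L3 α=2/3: [13201/96, 5711/48, 18395/96]
L4 α=1/2: [36625/192, 15407/96, 27707/192]
L5 α=1/2: [42193/384, 38543/192, 28283/384]
L6 α=1/2: [58321/768, 41807/384, 101627/768]
rounded: [76, 109, 132]

query (0,3) [L1,L2,L3,L4,L5,L6] — begin 0,0,0
after L1 α=3/5: [471/5, 576/5, 0]
after L2 α=1/2: [363/5, 518/5, 24]
after L3 α=1: [186, 139, 110]
after L4 α=1/5: [748/5, 792/5, 484/5]
after L5 α=0: [748/5, 792/5, 484/5]
after L6 α=2/5: [4614/25, 3976/25, 2702/25]
rounded: [185, 159, 108]

at x=3,y=0 over L1,L2,L3,L4,L5,L6:
L1 α=2/3: [38, 356/3, 208/3]
L2 α=0: [38, 356/3, 208/3]
L3 α=7/8: [465/8, 5249/24, 3463/24]
L4 α=3/8: [3285/64, 36613/192, 18179/192]
L5 α=1/2: [4501/128, 81541/384, 29315/384]
L6 α=3/4: [64405/512, 133381/1536, 96131/1536]
→ [126, 87, 63]

query (3,1) [L1,L2,L3,L4] — begin 0,0,0
L1 α=5/7: [795/7, 1210/7, 415/7]
L2 α=3/4: [5835/28, 502/7, 1759/28]
L3 α=1: [204, 225, 72]
L4 α=1/4: [791/4, 361/2, 287/4]
= [198, 180, 72]

at x=3,y=1 over L1,L2,L3,L4,L7,L8:
+L1 (α=5/7) → [795/7, 1210/7, 415/7]
+L2 (α=3/4) → [5835/28, 502/7, 1759/28]
+L3 (α=1) → [204, 225, 72]
+L4 (α=1/4) → [791/4, 361/2, 287/4]
+L7 (α=2/3) → [1079/12, 247/2, 709/4]
+L8 (α=1/3) → [2603/18, 280/3, 781/6]
= [145, 93, 130]

(0,0) stack=L1,L2,L3,L4,L7,L8; from [0,0,0]:
after L1 α=1: [39, 175, 119]
after L2 α=1/4: [201/4, 156, 401/4]
after L3 α=2/3: [2161/12, 278/3, 1969/12]
after L4 α=2/3: [4105/36, 1238/9, 3457/36]
after L7 α=1/2: [11701/72, 1895/18, 12457/72]
after L8 α=1/8: [99259/576, 17225/144, 99079/576]
→ [172, 120, 172]


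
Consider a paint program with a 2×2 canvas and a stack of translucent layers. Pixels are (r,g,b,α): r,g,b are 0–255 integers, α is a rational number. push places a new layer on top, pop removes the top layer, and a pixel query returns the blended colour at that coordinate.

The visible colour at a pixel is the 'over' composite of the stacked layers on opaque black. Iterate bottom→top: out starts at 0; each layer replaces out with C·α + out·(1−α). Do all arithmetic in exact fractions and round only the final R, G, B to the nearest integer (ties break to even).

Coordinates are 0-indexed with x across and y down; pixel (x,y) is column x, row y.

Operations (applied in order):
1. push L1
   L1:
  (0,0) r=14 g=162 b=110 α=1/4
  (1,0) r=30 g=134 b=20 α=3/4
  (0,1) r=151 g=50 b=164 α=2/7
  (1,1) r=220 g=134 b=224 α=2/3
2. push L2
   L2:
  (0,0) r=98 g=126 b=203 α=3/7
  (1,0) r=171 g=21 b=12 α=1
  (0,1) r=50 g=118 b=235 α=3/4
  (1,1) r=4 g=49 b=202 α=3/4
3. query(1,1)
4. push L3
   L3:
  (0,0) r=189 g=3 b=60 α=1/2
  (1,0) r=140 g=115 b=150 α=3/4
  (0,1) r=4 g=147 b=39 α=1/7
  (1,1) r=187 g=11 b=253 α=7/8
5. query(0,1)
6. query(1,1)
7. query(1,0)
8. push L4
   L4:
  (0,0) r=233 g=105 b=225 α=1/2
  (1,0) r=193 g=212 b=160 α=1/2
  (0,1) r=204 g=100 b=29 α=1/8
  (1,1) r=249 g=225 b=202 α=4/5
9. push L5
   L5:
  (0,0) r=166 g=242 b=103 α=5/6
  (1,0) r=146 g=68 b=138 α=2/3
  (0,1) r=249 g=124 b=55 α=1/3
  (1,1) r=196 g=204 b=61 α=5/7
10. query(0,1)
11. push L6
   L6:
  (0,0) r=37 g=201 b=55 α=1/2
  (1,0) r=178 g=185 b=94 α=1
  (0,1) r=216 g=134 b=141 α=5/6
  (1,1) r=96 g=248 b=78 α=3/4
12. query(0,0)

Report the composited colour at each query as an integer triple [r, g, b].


at x=1,y=1 over L1,L2:
L1 α=2/3: [440/3, 268/3, 448/3]
L2 α=3/4: [119/3, 709/12, 1133/6]
→ [40, 59, 189]

(0,1) stack=L1,L2,L3; from [0,0,0]:
after L1 α=2/7: [302/7, 100/7, 328/7]
after L2 α=3/4: [338/7, 1289/14, 5263/28]
after L3 α=1/7: [2056/49, 4896/49, 16335/98]
→ [42, 100, 167]

(1,1) stack=L1,L2,L3; from [0,0,0]:
after L1 α=2/3: [440/3, 268/3, 448/3]
after L2 α=3/4: [119/3, 709/12, 1133/6]
after L3 α=7/8: [2023/12, 1633/96, 11759/48]
→ [169, 17, 245]

query (1,0) [L1,L2,L3] — begin 0,0,0
+L1 (α=3/4) → [45/2, 201/2, 15]
+L2 (α=1) → [171, 21, 12]
+L3 (α=3/4) → [591/4, 183/2, 231/2]
rounded: [148, 92, 116]

(0,1) stack=L1,L2,L3,L4,L5; from [0,0,0]:
L1 α=2/7: [302/7, 100/7, 328/7]
L2 α=3/4: [338/7, 1289/14, 5263/28]
L3 α=1/7: [2056/49, 4896/49, 16335/98]
L4 α=1/8: [871/14, 1399/14, 16741/112]
L5 α=1/3: [2614/21, 2267/21, 6607/56]
rounded: [124, 108, 118]

(0,0) stack=L1,L2,L3,L4,L5,L6; from [0,0,0]:
after L1 α=1/4: [7/2, 81/2, 55/2]
after L2 α=3/7: [44, 540/7, 719/7]
after L3 α=1/2: [233/2, 561/14, 1139/14]
after L4 α=1/2: [699/4, 2031/28, 4289/28]
after L5 α=5/6: [4019/24, 35911/168, 18709/168]
after L6 α=1/2: [4907/48, 69679/336, 27949/336]
rounded: [102, 207, 83]


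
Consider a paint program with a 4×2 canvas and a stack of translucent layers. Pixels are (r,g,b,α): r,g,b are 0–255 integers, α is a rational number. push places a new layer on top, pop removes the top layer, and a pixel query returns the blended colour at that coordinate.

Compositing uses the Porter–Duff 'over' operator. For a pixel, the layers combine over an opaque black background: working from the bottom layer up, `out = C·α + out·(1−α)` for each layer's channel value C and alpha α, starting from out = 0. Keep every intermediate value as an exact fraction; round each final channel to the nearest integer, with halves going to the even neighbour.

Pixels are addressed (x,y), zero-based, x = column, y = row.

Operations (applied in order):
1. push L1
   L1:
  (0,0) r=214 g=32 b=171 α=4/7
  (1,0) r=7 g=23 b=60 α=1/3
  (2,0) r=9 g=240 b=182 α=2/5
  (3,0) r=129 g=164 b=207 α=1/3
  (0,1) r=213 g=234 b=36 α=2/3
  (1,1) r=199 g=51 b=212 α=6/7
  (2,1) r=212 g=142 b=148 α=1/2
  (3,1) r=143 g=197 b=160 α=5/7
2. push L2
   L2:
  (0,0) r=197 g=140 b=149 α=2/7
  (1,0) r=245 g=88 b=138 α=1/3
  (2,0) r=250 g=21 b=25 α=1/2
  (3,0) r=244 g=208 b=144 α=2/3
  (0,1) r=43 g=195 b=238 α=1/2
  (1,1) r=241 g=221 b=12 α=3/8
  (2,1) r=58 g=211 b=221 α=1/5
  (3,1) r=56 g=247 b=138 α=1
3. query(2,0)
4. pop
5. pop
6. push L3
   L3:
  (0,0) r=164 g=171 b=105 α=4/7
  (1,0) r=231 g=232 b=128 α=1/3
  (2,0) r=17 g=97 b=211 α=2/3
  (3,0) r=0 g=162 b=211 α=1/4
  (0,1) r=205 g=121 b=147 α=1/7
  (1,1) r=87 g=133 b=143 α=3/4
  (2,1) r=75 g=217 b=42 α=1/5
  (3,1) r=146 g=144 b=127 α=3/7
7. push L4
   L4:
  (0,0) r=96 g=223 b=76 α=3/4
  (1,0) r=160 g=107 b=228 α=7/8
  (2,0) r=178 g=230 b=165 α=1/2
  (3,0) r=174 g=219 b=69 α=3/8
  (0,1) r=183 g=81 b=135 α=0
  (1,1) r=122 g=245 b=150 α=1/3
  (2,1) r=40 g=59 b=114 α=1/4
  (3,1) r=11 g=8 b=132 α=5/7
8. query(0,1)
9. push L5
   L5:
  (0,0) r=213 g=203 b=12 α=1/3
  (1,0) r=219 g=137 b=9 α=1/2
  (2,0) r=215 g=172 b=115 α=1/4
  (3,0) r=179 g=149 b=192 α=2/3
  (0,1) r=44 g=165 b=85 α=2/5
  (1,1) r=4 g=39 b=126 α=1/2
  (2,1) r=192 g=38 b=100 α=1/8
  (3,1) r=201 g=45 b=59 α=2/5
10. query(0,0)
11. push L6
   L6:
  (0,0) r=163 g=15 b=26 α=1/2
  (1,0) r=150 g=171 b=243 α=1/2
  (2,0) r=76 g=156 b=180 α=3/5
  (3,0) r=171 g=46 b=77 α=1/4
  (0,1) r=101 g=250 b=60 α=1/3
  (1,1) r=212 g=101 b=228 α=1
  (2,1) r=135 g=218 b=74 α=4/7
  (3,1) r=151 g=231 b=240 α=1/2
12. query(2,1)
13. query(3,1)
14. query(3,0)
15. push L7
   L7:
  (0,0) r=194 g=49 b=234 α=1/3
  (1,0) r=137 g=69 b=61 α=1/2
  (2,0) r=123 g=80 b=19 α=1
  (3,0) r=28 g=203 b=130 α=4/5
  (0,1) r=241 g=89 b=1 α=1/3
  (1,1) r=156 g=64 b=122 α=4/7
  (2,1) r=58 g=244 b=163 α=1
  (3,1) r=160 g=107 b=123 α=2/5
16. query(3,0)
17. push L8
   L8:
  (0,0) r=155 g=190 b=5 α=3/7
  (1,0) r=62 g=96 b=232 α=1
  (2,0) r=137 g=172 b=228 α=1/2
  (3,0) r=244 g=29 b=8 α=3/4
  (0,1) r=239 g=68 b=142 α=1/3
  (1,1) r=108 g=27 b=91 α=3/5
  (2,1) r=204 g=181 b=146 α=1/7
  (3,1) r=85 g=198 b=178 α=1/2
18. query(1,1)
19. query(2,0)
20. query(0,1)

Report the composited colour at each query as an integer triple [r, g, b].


at x=2,y=0 over L1,L2:
after L1 α=2/5: [18/5, 96, 364/5]
after L2 α=1/2: [634/5, 117/2, 489/10]
= [127, 58, 49]

query (0,1) [L3,L4] — begin 0,0,0
after L3 α=1/7: [205/7, 121/7, 21]
after L4 α=0: [205/7, 121/7, 21]
→ [29, 17, 21]

at x=0,y=0 over L3,L4,L5:
L3 α=4/7: [656/7, 684/7, 60]
L4 α=3/4: [668/7, 5367/28, 72]
L5 α=1/3: [2827/21, 8209/42, 52]
= [135, 195, 52]

query (2,1) [L3,L4,L5,L6] — begin 0,0,0
after L3 α=1/5: [15, 217/5, 42/5]
after L4 α=1/4: [85/4, 473/10, 174/5]
after L5 α=1/8: [1363/32, 3691/80, 859/20]
after L6 α=4/7: [21369/224, 80833/560, 8497/140]
rounded: [95, 144, 61]

at x=3,y=1 over L3,L4,L5,L6:
L3 α=3/7: [438/7, 432/7, 381/7]
L4 α=5/7: [1261/49, 1144/49, 5382/49]
L5 α=2/5: [23481/245, 7842/245, 21928/245]
L6 α=1/2: [30238/245, 64437/490, 40364/245]
→ [123, 132, 165]

(3,0) stack=L3,L4,L5,L6; from [0,0,0]:
L3 α=1/4: [0, 81/2, 211/4]
L4 α=3/8: [261/4, 1719/16, 1883/32]
L5 α=2/3: [1693/12, 6487/48, 14171/96]
L6 α=1/4: [2377/16, 7223/64, 16635/128]
= [149, 113, 130]

at x=3,y=0 over L3,L4,L5,L6,L7:
L3 α=1/4: [0, 81/2, 211/4]
L4 α=3/8: [261/4, 1719/16, 1883/32]
L5 α=2/3: [1693/12, 6487/48, 14171/96]
L6 α=1/4: [2377/16, 7223/64, 16635/128]
L7 α=4/5: [4169/80, 59191/320, 16639/128]
= [52, 185, 130]

at x=1,y=1 over L3,L4,L5,L6,L7,L8:
after L3 α=3/4: [261/4, 399/4, 429/4]
after L4 α=1/3: [505/6, 889/6, 243/2]
after L5 α=1/2: [529/12, 1123/12, 495/4]
after L6 α=1: [212, 101, 228]
after L7 α=4/7: [180, 559/7, 1172/7]
after L8 α=3/5: [684/5, 337/7, 851/7]
rounded: [137, 48, 122]

query (2,0) [L3,L4,L5,L6,L7,L8] — begin 0,0,0
+L3 (α=2/3) → [34/3, 194/3, 422/3]
+L4 (α=1/2) → [284/3, 442/3, 917/6]
+L5 (α=1/4) → [499/4, 307/2, 1147/8]
+L6 (α=3/5) → [191/2, 155, 3307/20]
+L7 (α=1) → [123, 80, 19]
+L8 (α=1/2) → [130, 126, 247/2]
→ [130, 126, 124]

(0,1) stack=L3,L4,L5,L6,L7,L8; from [0,0,0]:
after L3 α=1/7: [205/7, 121/7, 21]
after L4 α=0: [205/7, 121/7, 21]
after L5 α=2/5: [1231/35, 2673/35, 233/5]
after L6 α=1/3: [1999/35, 14096/105, 766/15]
after L7 α=1/3: [12433/105, 37537/315, 1547/45]
after L8 α=1/3: [49961/315, 96494/945, 9484/135]
→ [159, 102, 70]


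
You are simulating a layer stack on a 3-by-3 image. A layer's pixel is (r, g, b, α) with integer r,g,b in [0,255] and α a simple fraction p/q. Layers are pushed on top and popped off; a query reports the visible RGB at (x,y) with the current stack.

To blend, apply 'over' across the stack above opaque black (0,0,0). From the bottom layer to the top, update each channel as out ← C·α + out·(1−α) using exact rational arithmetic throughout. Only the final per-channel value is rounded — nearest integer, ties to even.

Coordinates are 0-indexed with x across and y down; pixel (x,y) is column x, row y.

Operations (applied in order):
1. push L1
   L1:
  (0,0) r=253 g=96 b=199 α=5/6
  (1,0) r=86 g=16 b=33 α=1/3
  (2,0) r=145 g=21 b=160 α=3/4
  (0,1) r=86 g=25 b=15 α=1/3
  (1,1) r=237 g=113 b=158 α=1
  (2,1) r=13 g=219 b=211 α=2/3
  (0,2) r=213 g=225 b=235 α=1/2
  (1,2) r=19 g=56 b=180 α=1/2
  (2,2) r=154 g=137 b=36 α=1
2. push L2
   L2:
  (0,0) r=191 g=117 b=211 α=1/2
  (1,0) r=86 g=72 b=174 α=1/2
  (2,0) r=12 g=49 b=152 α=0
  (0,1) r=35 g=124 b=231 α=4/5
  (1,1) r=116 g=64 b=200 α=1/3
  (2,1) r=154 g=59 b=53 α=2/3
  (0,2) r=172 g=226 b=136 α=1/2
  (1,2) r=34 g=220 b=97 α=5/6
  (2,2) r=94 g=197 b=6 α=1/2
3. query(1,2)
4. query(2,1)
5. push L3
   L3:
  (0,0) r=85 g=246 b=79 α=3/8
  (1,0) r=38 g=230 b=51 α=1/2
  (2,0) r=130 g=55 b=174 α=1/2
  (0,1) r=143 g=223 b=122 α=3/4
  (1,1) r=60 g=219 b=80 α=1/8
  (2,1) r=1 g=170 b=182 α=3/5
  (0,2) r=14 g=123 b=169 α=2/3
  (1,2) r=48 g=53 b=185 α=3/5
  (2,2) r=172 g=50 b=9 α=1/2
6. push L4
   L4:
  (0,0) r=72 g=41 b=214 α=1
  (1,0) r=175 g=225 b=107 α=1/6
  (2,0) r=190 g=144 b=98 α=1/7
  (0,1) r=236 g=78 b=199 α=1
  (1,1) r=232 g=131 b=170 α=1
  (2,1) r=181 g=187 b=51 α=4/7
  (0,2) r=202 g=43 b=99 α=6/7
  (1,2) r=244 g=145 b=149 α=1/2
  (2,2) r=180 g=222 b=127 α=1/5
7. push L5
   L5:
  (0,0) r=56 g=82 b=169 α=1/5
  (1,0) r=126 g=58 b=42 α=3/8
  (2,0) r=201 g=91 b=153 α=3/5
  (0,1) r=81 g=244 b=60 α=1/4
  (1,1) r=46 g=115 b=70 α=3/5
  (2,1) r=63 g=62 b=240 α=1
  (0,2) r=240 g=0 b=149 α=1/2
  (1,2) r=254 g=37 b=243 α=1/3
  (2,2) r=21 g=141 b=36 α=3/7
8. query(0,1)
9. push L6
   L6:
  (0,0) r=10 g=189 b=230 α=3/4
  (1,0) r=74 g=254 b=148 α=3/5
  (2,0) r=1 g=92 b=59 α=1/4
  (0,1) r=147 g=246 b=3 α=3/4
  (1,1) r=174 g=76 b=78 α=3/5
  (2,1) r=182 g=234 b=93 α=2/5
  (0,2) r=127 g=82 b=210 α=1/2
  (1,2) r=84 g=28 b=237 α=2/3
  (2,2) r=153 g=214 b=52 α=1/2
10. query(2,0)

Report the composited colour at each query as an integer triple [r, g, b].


query (1,2) [L1,L2] — begin 0,0,0
L1 α=1/2: [19/2, 28, 90]
L2 α=5/6: [359/12, 188, 575/6]
= [30, 188, 96]

query (2,1) [L1,L2] — begin 0,0,0
+L1 (α=2/3) → [26/3, 146, 422/3]
+L2 (α=2/3) → [950/9, 88, 740/9]
= [106, 88, 82]

at x=0,y=1 over L1,L2,L3,L4,L5:
after L1 α=1/3: [86/3, 25/3, 5]
after L2 α=4/5: [506/15, 1513/15, 929/5]
after L3 α=3/4: [6941/60, 2887/15, 2759/20]
after L4 α=1: [236, 78, 199]
after L5 α=1/4: [789/4, 239/2, 657/4]
rounded: [197, 120, 164]

query (2,0) [L1,L2,L3,L4,L5,L6] — begin 0,0,0
+L1 (α=3/4) → [435/4, 63/4, 120]
+L2 (α=0) → [435/4, 63/4, 120]
+L3 (α=1/2) → [955/8, 283/8, 147]
+L4 (α=1/7) → [3625/28, 1425/28, 140]
+L5 (α=3/5) → [12067/70, 5247/70, 739/5]
+L6 (α=1/4) → [36271/280, 22181/280, 628/5]
= [130, 79, 126]


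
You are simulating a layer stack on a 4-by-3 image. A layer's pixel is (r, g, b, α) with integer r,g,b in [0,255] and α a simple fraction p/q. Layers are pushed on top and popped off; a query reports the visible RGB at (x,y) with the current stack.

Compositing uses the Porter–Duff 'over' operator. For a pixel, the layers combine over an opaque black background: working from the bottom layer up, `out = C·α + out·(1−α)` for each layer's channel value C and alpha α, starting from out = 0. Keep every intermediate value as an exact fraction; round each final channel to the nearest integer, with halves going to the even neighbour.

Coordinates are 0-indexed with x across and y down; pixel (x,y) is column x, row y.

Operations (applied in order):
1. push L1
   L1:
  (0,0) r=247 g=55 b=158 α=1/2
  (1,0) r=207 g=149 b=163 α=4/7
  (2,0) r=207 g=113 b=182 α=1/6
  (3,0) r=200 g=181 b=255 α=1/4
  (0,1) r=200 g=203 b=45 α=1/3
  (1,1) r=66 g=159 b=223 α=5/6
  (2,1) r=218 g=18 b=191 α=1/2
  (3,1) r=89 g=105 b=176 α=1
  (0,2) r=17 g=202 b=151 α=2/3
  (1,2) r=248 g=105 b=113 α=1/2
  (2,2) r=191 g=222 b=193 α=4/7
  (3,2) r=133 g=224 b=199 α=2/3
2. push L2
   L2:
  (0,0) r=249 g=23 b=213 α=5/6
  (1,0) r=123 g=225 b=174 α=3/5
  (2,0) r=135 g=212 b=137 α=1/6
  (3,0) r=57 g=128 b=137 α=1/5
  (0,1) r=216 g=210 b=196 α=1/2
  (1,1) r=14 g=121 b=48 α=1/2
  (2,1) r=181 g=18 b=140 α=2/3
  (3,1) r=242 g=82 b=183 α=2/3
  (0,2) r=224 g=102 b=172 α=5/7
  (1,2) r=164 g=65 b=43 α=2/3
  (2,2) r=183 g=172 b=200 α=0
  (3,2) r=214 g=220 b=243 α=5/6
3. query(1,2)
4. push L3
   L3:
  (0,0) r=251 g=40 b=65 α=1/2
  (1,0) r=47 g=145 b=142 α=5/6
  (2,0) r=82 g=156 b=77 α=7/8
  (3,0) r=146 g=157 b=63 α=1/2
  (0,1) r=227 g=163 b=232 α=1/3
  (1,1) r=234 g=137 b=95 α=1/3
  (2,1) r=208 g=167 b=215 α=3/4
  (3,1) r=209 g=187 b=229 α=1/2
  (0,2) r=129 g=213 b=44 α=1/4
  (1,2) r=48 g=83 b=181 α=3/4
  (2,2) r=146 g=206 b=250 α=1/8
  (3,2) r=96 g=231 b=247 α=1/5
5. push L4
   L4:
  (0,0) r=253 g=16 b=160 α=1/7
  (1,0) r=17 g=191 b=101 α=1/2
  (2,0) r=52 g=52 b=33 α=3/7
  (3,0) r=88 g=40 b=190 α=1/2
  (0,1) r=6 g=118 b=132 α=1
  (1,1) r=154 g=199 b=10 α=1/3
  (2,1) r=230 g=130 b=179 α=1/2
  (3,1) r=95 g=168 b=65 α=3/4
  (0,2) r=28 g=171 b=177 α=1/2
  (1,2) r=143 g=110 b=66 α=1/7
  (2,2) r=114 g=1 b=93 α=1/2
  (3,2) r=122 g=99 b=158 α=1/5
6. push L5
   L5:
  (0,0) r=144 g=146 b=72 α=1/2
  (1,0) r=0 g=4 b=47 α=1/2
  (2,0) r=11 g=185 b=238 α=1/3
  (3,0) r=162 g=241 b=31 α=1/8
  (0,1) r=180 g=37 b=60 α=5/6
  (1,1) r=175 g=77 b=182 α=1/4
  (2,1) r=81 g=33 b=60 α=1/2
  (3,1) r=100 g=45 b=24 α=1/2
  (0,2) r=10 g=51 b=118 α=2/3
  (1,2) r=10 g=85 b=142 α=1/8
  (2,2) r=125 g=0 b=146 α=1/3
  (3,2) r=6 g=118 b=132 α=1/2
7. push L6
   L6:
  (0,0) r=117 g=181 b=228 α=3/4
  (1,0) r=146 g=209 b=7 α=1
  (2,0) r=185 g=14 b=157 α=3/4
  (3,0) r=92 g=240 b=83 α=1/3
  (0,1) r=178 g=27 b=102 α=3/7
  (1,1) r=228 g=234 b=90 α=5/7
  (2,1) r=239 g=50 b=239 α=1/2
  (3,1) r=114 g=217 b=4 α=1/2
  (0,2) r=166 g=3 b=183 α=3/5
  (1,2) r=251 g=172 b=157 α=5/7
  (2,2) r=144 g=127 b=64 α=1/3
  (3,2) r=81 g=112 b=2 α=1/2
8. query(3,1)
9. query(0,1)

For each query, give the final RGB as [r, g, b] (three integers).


at x=1,y=2 over L1,L2:
+L1 (α=1/2) → [124, 105/2, 113/2]
+L2 (α=2/3) → [452/3, 365/6, 95/2]
→ [151, 61, 48]

at x=3,y=1 over L1,L2,L3,L4,L5,L6:
after L1 α=1: [89, 105, 176]
after L2 α=2/3: [191, 269/3, 542/3]
after L3 α=1/2: [200, 415/3, 1229/6]
after L4 α=3/4: [485/4, 1927/12, 2399/24]
after L5 α=1/2: [885/8, 2467/24, 2975/48]
after L6 α=1/2: [1797/16, 7675/48, 3167/96]
→ [112, 160, 33]

query (0,1) [L1,L2,L3,L4,L5,L6] — begin 0,0,0
after L1 α=1/3: [200/3, 203/3, 15]
after L2 α=1/2: [424/3, 833/6, 211/2]
after L3 α=1/3: [1529/9, 1322/9, 443/3]
after L4 α=1: [6, 118, 132]
after L5 α=5/6: [151, 101/2, 72]
after L6 α=3/7: [1138/7, 283/7, 594/7]
→ [163, 40, 85]
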